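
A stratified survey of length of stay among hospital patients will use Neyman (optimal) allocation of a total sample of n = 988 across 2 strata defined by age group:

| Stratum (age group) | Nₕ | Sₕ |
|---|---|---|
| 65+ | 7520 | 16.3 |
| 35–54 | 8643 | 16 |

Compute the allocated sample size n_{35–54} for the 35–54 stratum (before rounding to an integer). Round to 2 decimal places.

523.75

Neyman allocation: nₕ = n·NₕSₕ / Σⱼ NⱼSⱼ.
Σ NⱼSⱼ = 7520·16.3 + 8643·16 = 260864.
n_{35–54} = 988·8643·16 / 260864 = 523.75.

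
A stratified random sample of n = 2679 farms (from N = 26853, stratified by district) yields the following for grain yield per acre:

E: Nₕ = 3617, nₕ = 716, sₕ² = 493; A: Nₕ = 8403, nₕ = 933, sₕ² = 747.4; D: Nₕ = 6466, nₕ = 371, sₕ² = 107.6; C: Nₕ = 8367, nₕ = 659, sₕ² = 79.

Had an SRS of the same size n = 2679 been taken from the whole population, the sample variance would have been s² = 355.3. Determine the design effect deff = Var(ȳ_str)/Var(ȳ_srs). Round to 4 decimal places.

Var(ȳ_str) = Σ Wₕ²(1−fₕ)sₕ²/nₕ with Wₕ = Nₕ/26853:
  E: (3617/26853)²·(1−716/3617)·493/716 = 0.010019464
  A: (8403/26853)²·(1−933/8403)·747.4/933 = 0.069733392
  D: (6466/26853)²·(1−371/6466)·107.6/371 = 0.0158512
  C: (8367/26853)²·(1−659/8367)·79/659 = 0.010721796
  → Var(ȳ_str) = 0.10632585.
Var(ȳ_srs) = (1 − 2679/26853)·355.3/2679 = 0.11939282.
deff = 0.10632585 / 0.11939282 = 0.8906.

0.8906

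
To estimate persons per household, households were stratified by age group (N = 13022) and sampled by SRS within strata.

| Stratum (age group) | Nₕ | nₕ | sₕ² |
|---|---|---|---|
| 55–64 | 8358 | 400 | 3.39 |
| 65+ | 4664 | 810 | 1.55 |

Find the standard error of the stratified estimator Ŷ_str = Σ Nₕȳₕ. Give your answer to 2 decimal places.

773.37

Var(Ŷ_str) = Σₕ Nₕ²(1 − fₕ)sₕ²/nₕ.
55–64: 8358²·(1 − 400/8358)·3.39/400 = 563697.37.
65+: 4664²·(1 − 810/4664)·1.55/810 = 34396.712.
Sum = 598094.08.
SE = √(598094.08) = 773.37.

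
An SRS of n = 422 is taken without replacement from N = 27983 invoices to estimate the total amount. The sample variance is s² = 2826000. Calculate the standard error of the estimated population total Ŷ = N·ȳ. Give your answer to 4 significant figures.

Var(Ŷ) = N²·Var(ȳ) = N²·(1 − n/N)·s²/n.
f = 422/27983 = 0.01508058; Var(ȳ) = 0.98491942·2826000/422 = 6595.6926.
Var(Ŷ) = 27983² · 6595.6926 = 5.1647458 × 10^12.
SE(Ŷ) = √(5.1647458 × 10^12) = 2.273 × 10^6.

2.273 × 10^6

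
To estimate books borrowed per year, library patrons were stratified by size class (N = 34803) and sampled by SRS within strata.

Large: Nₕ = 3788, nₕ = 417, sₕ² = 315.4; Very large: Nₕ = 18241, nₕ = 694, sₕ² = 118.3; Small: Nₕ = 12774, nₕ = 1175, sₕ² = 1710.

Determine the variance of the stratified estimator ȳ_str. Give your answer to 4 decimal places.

Var(ȳ_str) = Σₕ Wₕ²(1 − fₕ)sₕ²/nₕ with Wₕ = Nₕ/N, N = 34803.
Large: Wₕ = 0.10884119; term = 0.10884119²·(1 − 0.11008448)·315.4/417 = 0.0079737202.
Very large: Wₕ = 0.52412148; term = 0.52412148²·(1 − 0.03804616)·118.3/694 = 0.045044672.
Small: Wₕ = 0.36703732; term = 0.36703732²·(1 − 0.09198372)·1710/1175 = 0.17802145.
Sum = 0.23103984.

0.2310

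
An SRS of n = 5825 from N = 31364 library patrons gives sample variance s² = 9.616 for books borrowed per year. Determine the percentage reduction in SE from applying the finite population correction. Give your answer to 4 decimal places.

f = n/N = 5825/31364 = 0.18572248.
SE_no-fpc = √(s²/n) = 0.040630228; SE_fpc = √((1−f)s²/n) = 0.036663632.
Ratio = √(1−f) = 0.90237327. Reduction = 100·(1 − 0.90237327) = 9.7627%.

9.7627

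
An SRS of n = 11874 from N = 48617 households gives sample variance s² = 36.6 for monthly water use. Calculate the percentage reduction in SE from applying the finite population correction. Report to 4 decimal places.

f = n/N = 11874/48617 = 0.24423556.
SE_no-fpc = √(s²/n) = 0.055519049; SE_fpc = √((1−f)s²/n) = 0.048265327.
Ratio = √(1−f) = 0.86934714. Reduction = 100·(1 − 0.86934714) = 13.0653%.

13.0653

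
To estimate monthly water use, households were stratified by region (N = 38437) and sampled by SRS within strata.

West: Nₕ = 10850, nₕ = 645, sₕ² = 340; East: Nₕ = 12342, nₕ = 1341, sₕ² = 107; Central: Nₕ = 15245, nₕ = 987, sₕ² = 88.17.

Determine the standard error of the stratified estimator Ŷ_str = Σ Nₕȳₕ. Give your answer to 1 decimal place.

9413.7

Var(Ŷ_str) = Σₕ Nₕ²(1 − fₕ)sₕ²/nₕ.
West: 10850²·(1 − 645/10850)·340/645 = 5.8366271 × 10^7.
East: 12342²·(1 − 1341/12342)·107/1341 = 1.0833598 × 10^7.
Central: 15245²·(1 − 987/15245)·88.17/987 = 1.941734 × 10^7.
Sum = 8.8617209 × 10^7.
SE = √(8.8617209 × 10^7) = 9413.7.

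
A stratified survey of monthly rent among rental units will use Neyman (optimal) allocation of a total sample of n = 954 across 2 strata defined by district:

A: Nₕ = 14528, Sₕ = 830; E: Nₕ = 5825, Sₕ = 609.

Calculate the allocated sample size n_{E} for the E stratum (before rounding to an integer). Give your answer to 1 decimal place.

Neyman allocation: nₕ = n·NₕSₕ / Σⱼ NⱼSⱼ.
Σ NⱼSⱼ = 14528·830 + 5825·609 = 1.5605665 × 10^7.
n_{E} = 954·5825·609 / (1.5605665 × 10^7) = 216.9.

216.9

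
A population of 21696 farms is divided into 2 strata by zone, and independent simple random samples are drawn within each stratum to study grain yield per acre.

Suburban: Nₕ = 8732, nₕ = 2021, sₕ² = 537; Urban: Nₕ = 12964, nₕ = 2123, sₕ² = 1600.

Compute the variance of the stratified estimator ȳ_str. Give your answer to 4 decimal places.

0.2581

Var(ȳ_str) = Σₕ Wₕ²(1 − fₕ)sₕ²/nₕ with Wₕ = Nₕ/N, N = 21696.
Suburban: Wₕ = 0.40247050; term = 0.40247050²·(1 − 0.23144755)·537/2021 = 0.033078788.
Urban: Wₕ = 0.59752950; term = 0.59752950²·(1 − 0.16376118)·1600/2123 = 0.22501891.
Sum = 0.2580977.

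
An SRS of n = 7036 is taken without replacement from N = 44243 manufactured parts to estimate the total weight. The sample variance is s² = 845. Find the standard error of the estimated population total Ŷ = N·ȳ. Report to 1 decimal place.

14060.5

Var(Ŷ) = N²·Var(ȳ) = N²·(1 − n/N)·s²/n.
f = 7036/44243 = 0.15903081; Var(ȳ) = 0.84096919·845/7036 = 0.10099758.
Var(Ŷ) = 44243² · 0.10099758 = 1.9769701 × 10^8.
SE(Ŷ) = √(1.9769701 × 10^8) = 14060.5.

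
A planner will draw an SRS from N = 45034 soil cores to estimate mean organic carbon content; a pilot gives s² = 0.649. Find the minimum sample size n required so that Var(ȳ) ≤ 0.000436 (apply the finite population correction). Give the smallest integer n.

Without fpc, n₀ = s²/D = 0.649/0.000436 = 1488.5321.
With fpc, (1 − n/N)·s²/n ≤ D requires n ≥ n₀/(1 + n₀/N) = 1488.5321/(1 + 1488.5321/45034) = 1440.9051.
Rounding up, n = 1441.

1441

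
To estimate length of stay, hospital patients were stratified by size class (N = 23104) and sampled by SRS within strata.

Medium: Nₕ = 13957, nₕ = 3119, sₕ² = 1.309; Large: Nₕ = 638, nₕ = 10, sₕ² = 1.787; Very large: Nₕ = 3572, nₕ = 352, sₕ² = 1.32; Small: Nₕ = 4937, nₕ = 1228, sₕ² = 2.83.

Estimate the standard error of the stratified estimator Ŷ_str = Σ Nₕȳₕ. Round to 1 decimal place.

Var(Ŷ_str) = Σₕ Nₕ²(1 − fₕ)sₕ²/nₕ.
Medium: 13957²·(1 − 3119/13957)·1.309/3119 = 63484.177.
Large: 638²·(1 − 10/638)·1.787/10 = 71598.657.
Very large: 3572²·(1 − 352/3572)·1.32/352 = 43131.9.
Small: 4937²·(1 − 1228/4937)·2.83/1228 = 42199.57.
Sum = 220414.3.
SE = √(220414.3) = 469.5.

469.5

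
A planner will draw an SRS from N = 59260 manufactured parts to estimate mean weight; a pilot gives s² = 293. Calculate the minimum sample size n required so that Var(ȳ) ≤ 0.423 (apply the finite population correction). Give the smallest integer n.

685

Without fpc, n₀ = s²/D = 293/0.423 = 692.6714.
With fpc, (1 − n/N)·s²/n ≤ D requires n ≥ n₀/(1 + n₀/N) = 692.6714/(1 + 692.6714/59260) = 684.6685.
Rounding up, n = 685.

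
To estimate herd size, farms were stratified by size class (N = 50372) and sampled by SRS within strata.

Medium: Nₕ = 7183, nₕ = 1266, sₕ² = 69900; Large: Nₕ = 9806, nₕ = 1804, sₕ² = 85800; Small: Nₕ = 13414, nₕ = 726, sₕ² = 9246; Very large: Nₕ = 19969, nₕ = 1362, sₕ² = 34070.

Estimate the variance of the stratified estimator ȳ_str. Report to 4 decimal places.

Var(ȳ_str) = Σₕ Wₕ²(1 − fₕ)sₕ²/nₕ with Wₕ = Nₕ/N, N = 50372.
Medium: Wₕ = 0.14259906; term = 0.14259906²·(1 − 0.17624948)·69900/1266 = 0.92485259.
Large: Wₕ = 0.19467164; term = 0.19467164²·(1 − 0.18396900)·85800/1804 = 1.4708311.
Small: Wₕ = 0.26629874; term = 0.26629874²·(1 − 0.05412256)·9246/726 = 0.85426055.
Very large: Wₕ = 0.39643056; term = 0.39643056²·(1 − 0.06820572)·34070/1362 = 3.6631045.
Sum = 6.9130487.

6.9130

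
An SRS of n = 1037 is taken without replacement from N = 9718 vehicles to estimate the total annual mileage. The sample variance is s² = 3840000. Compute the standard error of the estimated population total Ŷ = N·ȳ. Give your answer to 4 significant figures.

Var(Ŷ) = N²·Var(ȳ) = N²·(1 − n/N)·s²/n.
f = 1037/9718 = 0.10670920; Var(ȳ) = 0.89329080·3840000/1037 = 3307.8464.
Var(Ŷ) = 9718² · 3307.8464 = 3.1239144 × 10^11.
SE(Ŷ) = √(3.1239144 × 10^11) = 558900.

558900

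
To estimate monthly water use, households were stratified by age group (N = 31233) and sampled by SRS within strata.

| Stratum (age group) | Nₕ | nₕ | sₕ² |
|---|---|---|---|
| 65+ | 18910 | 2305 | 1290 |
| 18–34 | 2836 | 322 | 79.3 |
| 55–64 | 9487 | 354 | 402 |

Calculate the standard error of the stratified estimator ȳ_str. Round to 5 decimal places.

0.53180

Var(ȳ_str) = Σₕ Wₕ²(1 − fₕ)sₕ²/nₕ with Wₕ = Nₕ/N, N = 31233.
65+: Wₕ = 0.60544936; term = 0.60544936²·(1 − 0.12189318)·1290/2305 = 0.18014482.
18–34: Wₕ = 0.09080140; term = 0.09080140²·(1 − 0.11354020)·79.3/322 = 0.001799954.
55–64: Wₕ = 0.30374924; term = 0.30374924²·(1 − 0.03731422)·402/354 = 0.10086436.
Sum = 0.28280913.
SE = √(0.28280913) = 0.53180.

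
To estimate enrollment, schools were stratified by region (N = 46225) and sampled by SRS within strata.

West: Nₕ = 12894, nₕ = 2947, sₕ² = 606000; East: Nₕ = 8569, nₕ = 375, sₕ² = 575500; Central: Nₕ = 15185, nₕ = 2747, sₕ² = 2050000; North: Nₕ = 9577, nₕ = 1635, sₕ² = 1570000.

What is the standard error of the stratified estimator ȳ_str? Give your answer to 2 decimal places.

12.76

Var(ȳ_str) = Σₕ Wₕ²(1 − fₕ)sₕ²/nₕ with Wₕ = Nₕ/N, N = 46225.
West: Wₕ = 0.27893997; term = 0.27893997²·(1 − 0.22855592)·606000/2947 = 12.342935.
East: Wₕ = 0.18537588; term = 0.18537588²·(1 − 0.04376240)·575500/375 = 50.429693.
Central: Wₕ = 0.32850189; term = 0.32850189²·(1 − 0.18090221)·2050000/2747 = 65.963959.
North: Wₕ = 0.20718226; term = 0.20718226²·(1 − 0.17072152)·1570000/1635 = 34.181209.
Sum = 162.9178.
SE = √(162.9178) = 12.76.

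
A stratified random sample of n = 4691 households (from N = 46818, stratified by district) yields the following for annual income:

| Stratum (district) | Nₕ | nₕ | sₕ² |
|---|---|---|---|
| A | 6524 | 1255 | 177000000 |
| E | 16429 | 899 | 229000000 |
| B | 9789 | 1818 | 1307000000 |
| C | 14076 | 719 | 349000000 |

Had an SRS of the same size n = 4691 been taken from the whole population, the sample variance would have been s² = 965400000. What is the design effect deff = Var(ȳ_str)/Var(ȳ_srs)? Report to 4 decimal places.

Var(ȳ_str) = Σ Wₕ²(1−fₕ)sₕ²/nₕ with Wₕ = Nₕ/46818:
  A: (6524/46818)²·(1−1255/6524)·177000000/1255 = 2211.8006
  E: (16429/46818)²·(1−899/16429)·229000000/899 = 29650.544
  B: (9789/46818)²·(1−1818/9789)·1307000000/1818 = 25592.171
  C: (14076/46818)²·(1−719/14076)·349000000/719 = 41635.042
  → Var(ȳ_str) = 99089.558.
Var(ȳ_srs) = (1 − 4691/46818)·965400000/4691 = 185178.06.
deff = 99089.558 / 185178.06 = 0.5351.

0.5351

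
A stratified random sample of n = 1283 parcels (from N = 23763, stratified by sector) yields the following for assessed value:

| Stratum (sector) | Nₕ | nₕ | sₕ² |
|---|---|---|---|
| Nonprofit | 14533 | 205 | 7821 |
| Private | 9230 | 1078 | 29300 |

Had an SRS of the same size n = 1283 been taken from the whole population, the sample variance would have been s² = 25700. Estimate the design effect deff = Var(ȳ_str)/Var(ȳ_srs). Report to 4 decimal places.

0.9335

Var(ȳ_str) = Σ Wₕ²(1−fₕ)sₕ²/nₕ with Wₕ = Nₕ/23763:
  Nonprofit: (14533/23763)²·(1−205/14533)·7821/205 = 14.068466
  Private: (9230/23763)²·(1−1078/9230)·29300/1078 = 3.6216977
  → Var(ȳ_str) = 17.690164.
Var(ȳ_srs) = (1 − 1283/23763)·25700/1283 = 18.949664.
deff = 17.690164 / 18.949664 = 0.9335.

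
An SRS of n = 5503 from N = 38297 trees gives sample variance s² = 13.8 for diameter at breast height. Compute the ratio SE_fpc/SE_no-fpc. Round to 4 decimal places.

f = n/N = 5503/38297 = 0.14369272.
SE_no-fpc = √(s²/n) = 0.050077171; SE_fpc = √((1−f)s²/n) = 0.046339848.
Ratio = √(1−f) = 0.92536873.

0.9254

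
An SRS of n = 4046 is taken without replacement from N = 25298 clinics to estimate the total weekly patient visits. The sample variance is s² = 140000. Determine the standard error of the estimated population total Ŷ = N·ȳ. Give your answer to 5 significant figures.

Var(Ŷ) = N²·Var(ȳ) = N²·(1 − n/N)·s²/n.
f = 4046/25298 = 0.15993359; Var(ȳ) = 0.84006641·140000/4046 = 29.068042.
Var(Ŷ) = 25298² · 29.068042 = 1.8603221 × 10^10.
SE(Ŷ) = √(1.8603221 × 10^10) = 136390.

136390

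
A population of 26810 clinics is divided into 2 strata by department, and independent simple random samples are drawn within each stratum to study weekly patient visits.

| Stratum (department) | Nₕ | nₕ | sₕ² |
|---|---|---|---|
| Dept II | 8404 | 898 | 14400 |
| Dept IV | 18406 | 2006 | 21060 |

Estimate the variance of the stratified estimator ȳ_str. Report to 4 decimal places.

Var(ȳ_str) = Σₕ Wₕ²(1 − fₕ)sₕ²/nₕ with Wₕ = Nₕ/N, N = 26810.
Dept II: Wₕ = 0.31346512; term = 0.31346512²·(1 − 0.10685388)·14400/898 = 1.4073014.
Dept IV: Wₕ = 0.68653488; term = 0.68653488²·(1 − 0.10898620)·21060/2006 = 4.4089693.
Sum = 5.8162707.

5.8163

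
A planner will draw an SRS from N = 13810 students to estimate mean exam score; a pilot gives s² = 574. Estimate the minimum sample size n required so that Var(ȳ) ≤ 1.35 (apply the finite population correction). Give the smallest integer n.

413

Without fpc, n₀ = s²/D = 574/1.35 = 425.1852.
With fpc, (1 − n/N)·s²/n ≤ D requires n ≥ n₀/(1 + n₀/N) = 425.1852/(1 + 425.1852/13810) = 412.4855.
Rounding up, n = 413.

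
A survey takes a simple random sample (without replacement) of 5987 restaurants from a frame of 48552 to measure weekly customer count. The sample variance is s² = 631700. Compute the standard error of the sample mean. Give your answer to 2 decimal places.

9.62

Under SRS without replacement, Var(ȳ) = (1 − f)·s²/n with f = n/N = 5987/48552 = 0.12331109.
Var(ȳ) = (1 − 0.12331109)·631700/5987 = 0.87668891·105.51194 = 92.50115.
SE(ȳ) = √(92.50115) = 9.62.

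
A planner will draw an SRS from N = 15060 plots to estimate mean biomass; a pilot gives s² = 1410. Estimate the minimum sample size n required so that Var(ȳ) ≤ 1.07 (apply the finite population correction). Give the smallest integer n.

Without fpc, n₀ = s²/D = 1410/1.07 = 1317.7570.
With fpc, (1 − n/N)·s²/n ≤ D requires n ≥ n₀/(1 + n₀/N) = 1317.7570/(1 + 1317.7570/15060) = 1211.7301.
Rounding up, n = 1212.

1212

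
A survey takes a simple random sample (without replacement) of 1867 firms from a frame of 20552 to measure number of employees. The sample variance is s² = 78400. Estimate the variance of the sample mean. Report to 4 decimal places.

38.1778

Under SRS without replacement, Var(ȳ) = (1 − f)·s²/n with f = n/N = 1867/20552 = 0.09084274.
Var(ȳ) = (1 − 0.09084274)·78400/1867 = 0.90915726·41.992501 = 38.177787.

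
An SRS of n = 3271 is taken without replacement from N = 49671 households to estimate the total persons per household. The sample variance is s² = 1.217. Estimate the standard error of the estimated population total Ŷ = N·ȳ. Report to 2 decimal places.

Var(Ŷ) = N²·Var(ȳ) = N²·(1 − n/N)·s²/n.
f = 3271/49671 = 0.06585331; Var(ȳ) = 0.93414669·1.217/3271 = 3.4755626 × 10^-4.
Var(Ŷ) = 49671² · (3.4755626 × 10^-4) = 857493.67.
SE(Ŷ) = √(857493.67) = 926.01.

926.01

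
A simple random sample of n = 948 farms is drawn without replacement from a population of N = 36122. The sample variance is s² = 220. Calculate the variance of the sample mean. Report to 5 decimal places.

Under SRS without replacement, Var(ȳ) = (1 − f)·s²/n with f = n/N = 948/36122 = 0.02624439.
Var(ȳ) = (1 − 0.02624439)·220/948 = 0.97375561·0.23206751 = 0.22597704.

0.22598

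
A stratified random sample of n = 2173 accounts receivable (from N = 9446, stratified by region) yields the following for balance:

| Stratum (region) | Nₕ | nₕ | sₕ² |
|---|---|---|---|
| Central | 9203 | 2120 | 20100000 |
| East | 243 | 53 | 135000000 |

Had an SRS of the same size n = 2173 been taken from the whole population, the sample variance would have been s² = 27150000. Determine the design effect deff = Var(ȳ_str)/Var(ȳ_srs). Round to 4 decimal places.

0.8570

Var(ȳ_str) = Σ Wₕ²(1−fₕ)sₕ²/nₕ with Wₕ = Nₕ/9446:
  Central: (9203/9446)²·(1−2120/9203)·20100000/2120 = 6926.4544
  East: (243/9446)²·(1−53/243)·135000000/53 = 1318.0197
  → Var(ȳ_str) = 8244.4741.
Var(ȳ_srs) = (1 − 2173/9446)·27150000/2173 = 9620.0151.
deff = 8244.4741 / 9620.0151 = 0.8570.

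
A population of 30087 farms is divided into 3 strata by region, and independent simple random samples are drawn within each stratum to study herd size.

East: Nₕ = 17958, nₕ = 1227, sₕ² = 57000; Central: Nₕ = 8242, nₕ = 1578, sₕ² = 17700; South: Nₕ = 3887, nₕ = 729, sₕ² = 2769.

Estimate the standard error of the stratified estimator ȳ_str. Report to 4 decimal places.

Var(ȳ_str) = Σₕ Wₕ²(1 − fₕ)sₕ²/nₕ with Wₕ = Nₕ/N, N = 30087.
East: Wₕ = 0.59686908; term = 0.59686908²·(1 − 0.06832609)·57000/1227 = 15.418864.
Central: Wₕ = 0.27393891; term = 0.27393891²·(1 − 0.19145838)·17700/1578 = 0.68057516.
South: Wₕ = 0.12919201; term = 0.12919201²·(1 − 0.18754824)·2769/729 = 0.051506771.
Sum = 16.150946.
SE = √(16.150946) = 4.0188.

4.0188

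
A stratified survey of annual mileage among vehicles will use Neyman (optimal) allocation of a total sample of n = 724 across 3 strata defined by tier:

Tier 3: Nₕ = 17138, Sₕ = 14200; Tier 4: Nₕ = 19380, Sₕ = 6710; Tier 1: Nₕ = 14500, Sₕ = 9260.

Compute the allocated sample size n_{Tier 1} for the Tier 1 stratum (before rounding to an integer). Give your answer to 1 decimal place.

191.5

Neyman allocation: nₕ = n·NₕSₕ / Σⱼ NⱼSⱼ.
Σ NⱼSⱼ = 17138·14200 + 19380·6710 + 14500·9260 = 5.076694 × 10^8.
n_{Tier 1} = 724·14500·9260 / (5.076694 × 10^8) = 191.5.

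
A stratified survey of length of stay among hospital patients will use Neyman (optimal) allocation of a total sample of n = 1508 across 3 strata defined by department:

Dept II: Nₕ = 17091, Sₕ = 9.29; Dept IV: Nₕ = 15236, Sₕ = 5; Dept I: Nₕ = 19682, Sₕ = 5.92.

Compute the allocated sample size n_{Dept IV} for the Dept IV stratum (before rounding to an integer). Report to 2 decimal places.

326.85

Neyman allocation: nₕ = n·NₕSₕ / Σⱼ NⱼSⱼ.
Σ NⱼSⱼ = 17091·9.29 + 15236·5 + 19682·5.92 = 351472.83.
n_{Dept IV} = 1508·15236·5 / 351472.83 = 326.85.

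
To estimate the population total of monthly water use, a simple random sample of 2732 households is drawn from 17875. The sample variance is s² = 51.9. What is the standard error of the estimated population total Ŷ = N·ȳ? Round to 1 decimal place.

2267.6

Var(Ŷ) = N²·Var(ȳ) = N²·(1 − n/N)·s²/n.
f = 2732/17875 = 0.15283916; Var(ȳ) = 0.84716084·51.9/2732 = 0.016093575.
Var(Ŷ) = 17875² · 0.016093575 = 5.1421487 × 10^6.
SE(Ŷ) = √(5.1421487 × 10^6) = 2267.6.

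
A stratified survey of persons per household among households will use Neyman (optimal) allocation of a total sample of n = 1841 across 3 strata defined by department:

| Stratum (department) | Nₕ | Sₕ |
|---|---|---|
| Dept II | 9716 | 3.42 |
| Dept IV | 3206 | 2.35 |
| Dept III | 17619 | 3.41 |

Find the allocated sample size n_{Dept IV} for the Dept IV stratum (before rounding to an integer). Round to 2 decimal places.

137.54

Neyman allocation: nₕ = n·NₕSₕ / Σⱼ NⱼSⱼ.
Σ NⱼSⱼ = 9716·3.42 + 3206·2.35 + 17619·3.41 = 100843.61.
n_{Dept IV} = 1841·3206·2.35 / 100843.61 = 137.54.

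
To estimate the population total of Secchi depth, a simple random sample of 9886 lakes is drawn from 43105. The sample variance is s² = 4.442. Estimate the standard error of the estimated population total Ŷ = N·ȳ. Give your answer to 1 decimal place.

Var(Ŷ) = N²·Var(ȳ) = N²·(1 − n/N)·s²/n.
f = 9886/43105 = 0.22934694; Var(ȳ) = 0.77065306·4.442/9886 = 3.4627158 × 10^-4.
Var(Ŷ) = 43105² · (3.4627158 × 10^-4) = 643386.8.
SE(Ŷ) = √(643386.8) = 802.1.

802.1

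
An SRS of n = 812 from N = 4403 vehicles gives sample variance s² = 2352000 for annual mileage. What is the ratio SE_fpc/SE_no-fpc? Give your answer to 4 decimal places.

f = n/N = 812/4403 = 0.18441971.
SE_no-fpc = √(s²/n) = 53.819622; SE_fpc = √((1−f)s²/n) = 48.604223.
Ratio = √(1−f) = 0.90309484.

0.9031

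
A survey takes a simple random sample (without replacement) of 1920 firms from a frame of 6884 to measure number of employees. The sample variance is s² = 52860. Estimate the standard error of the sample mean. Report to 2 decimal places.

Under SRS without replacement, Var(ȳ) = (1 − f)·s²/n with f = n/N = 1920/6884 = 0.27890761.
Var(ȳ) = (1 − 0.27890761)·52860/1920 = 0.72109239·27.53125 = 19.852575.
SE(ȳ) = √(19.852575) = 4.46.

4.46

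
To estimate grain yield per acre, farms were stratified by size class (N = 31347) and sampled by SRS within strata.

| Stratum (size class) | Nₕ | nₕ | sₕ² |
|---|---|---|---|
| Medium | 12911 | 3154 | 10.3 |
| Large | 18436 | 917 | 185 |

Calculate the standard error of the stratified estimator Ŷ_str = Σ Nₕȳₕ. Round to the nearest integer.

Var(Ŷ_str) = Σₕ Nₕ²(1 − fₕ)sₕ²/nₕ.
Medium: 12911²·(1 − 3154/12911)·10.3/3154 = 411388.1.
Large: 18436²·(1 − 917/18436)·185/917 = 6.5159599 × 10^7.
Sum = 6.5570987 × 10^7.
SE = √(6.5570987 × 10^7) = 8098.

8098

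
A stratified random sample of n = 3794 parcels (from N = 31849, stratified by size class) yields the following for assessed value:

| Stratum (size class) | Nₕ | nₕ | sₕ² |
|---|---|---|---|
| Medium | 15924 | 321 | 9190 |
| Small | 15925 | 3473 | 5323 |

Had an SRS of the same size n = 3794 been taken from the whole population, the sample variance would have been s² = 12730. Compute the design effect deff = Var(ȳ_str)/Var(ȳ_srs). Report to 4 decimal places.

Var(ȳ_str) = Σ Wₕ²(1−fₕ)sₕ²/nₕ with Wₕ = Nₕ/31849:
  Medium: (15924/31849)²·(1−321/15924)·9190/321 = 7.0126014
  Small: (15925/31849)²·(1−3473/15925)·5323/3473 = 0.29962541
  → Var(ȳ_str) = 7.3122268.
Var(ȳ_srs) = (1 − 3794/31849)·12730/3794 = 2.9555993.
deff = 7.3122268 / 2.9555993 = 2.4740.

2.4740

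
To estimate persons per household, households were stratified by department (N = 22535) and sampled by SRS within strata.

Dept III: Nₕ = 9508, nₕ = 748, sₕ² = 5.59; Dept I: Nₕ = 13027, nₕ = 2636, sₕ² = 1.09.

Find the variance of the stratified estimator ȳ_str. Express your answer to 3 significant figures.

Var(ȳ_str) = Σₕ Wₕ²(1 − fₕ)sₕ²/nₕ with Wₕ = Nₕ/N, N = 22535.
Dept III: Wₕ = 0.42192146; term = 0.42192146²·(1 − 0.07867059)·5.59/748 = 0.0012257118.
Dept I: Wₕ = 0.57807854; term = 0.57807854²·(1 − 0.20234897)·1.09/2636 = 1.1022186 × 10^-4.
Sum = 0.0013359337.

0.00134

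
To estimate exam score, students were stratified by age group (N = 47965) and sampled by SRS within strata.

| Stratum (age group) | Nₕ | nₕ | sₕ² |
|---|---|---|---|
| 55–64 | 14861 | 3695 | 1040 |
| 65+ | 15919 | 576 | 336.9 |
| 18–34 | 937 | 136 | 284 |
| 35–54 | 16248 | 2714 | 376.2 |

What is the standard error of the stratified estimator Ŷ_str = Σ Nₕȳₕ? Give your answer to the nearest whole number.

Var(Ŷ_str) = Σₕ Nₕ²(1 − fₕ)sₕ²/nₕ.
55–64: 14861²·(1 − 3695/14861)·1040/3695 = 4.6705127 × 10^7.
65+: 15919²·(1 − 576/15919)·336.9/576 = 1.4285801 × 10^8.
18–34: 937²·(1 − 136/937)·284/136 = 1.5672979 × 10^6.
35–54: 16248²·(1 − 2714/16248)·376.2/2714 = 3.0481408 × 10^7.
Sum = 2.2161184 × 10^8.
SE = √(2.2161184 × 10^8) = 14887.

14887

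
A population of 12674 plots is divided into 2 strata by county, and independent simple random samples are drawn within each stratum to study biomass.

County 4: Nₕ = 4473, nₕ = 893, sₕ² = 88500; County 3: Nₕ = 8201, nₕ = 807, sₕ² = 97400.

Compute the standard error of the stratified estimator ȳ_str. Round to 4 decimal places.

Var(ȳ_str) = Σₕ Wₕ²(1 − fₕ)sₕ²/nₕ with Wₕ = Nₕ/N, N = 12674.
County 4: Wₕ = 0.35292725; term = 0.35292725²·(1 − 0.19964230)·88500/893 = 9.8797585.
County 3: Wₕ = 0.64707275; term = 0.64707275²·(1 − 0.09840263)·97400/807 = 45.562157.
Sum = 55.441916.
SE = √(55.441916) = 7.4459.

7.4459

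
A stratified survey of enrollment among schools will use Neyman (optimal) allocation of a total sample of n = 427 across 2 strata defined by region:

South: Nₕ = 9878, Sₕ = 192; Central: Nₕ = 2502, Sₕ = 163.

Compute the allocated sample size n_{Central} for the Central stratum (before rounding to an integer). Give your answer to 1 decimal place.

Neyman allocation: nₕ = n·NₕSₕ / Σⱼ NⱼSⱼ.
Σ NⱼSⱼ = 9878·192 + 2502·163 = 2.304402 × 10^6.
n_{Central} = 427·2502·163 / (2.304402 × 10^6) = 75.6.

75.6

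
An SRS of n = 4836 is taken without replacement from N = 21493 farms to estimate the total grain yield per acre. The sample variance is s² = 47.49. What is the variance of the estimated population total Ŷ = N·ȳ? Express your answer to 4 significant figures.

Var(Ŷ) = N²·Var(ȳ) = N²·(1 − n/N)·s²/n.
f = 4836/21493 = 0.22500349; Var(ȳ) = 0.77499651·47.49/4836 = 0.0076105427.
Var(Ŷ) = 21493² · 0.0076105427 = 3.515683 × 10^6.

3.516 × 10^6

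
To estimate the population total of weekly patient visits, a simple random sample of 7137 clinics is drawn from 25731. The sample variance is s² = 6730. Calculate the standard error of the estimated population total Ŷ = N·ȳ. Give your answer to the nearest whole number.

21240

Var(Ŷ) = N²·Var(ȳ) = N²·(1 − n/N)·s²/n.
f = 7137/25731 = 0.27736971; Var(ȳ) = 0.72263029·6730/7137 = 0.68142102.
Var(Ŷ) = 25731² · 0.68142102 = 4.511582 × 10^8.
SE(Ŷ) = √(4.511582 × 10^8) = 21240.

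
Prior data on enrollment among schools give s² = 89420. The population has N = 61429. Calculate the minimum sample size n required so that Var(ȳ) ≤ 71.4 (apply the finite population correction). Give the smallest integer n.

Without fpc, n₀ = s²/D = 89420/71.4 = 1252.3810.
With fpc, (1 − n/N)·s²/n ≤ D requires n ≥ n₀/(1 + n₀/N) = 1252.3810/(1 + 1252.3810/61429) = 1227.3583.
Rounding up, n = 1228.

1228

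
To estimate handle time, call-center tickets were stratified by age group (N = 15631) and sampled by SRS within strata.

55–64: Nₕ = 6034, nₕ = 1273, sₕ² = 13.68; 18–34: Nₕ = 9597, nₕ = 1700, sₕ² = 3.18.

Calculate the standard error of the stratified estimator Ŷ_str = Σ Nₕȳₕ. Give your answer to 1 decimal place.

671.2

Var(Ŷ_str) = Σₕ Nₕ²(1 − fₕ)sₕ²/nₕ.
55–64: 6034²·(1 − 1273/6034)·13.68/1273 = 308717.45.
18–34: 9597²·(1 − 1700/9597)·3.18/1700 = 141767.22.
Sum = 450484.67.
SE = √(450484.67) = 671.2.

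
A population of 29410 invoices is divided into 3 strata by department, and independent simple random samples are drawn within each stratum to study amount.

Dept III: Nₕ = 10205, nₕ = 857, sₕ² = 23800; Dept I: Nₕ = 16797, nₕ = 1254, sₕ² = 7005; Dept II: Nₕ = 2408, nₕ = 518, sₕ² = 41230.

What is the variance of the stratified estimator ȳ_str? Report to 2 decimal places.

5.17

Var(ȳ_str) = Σₕ Wₕ²(1 − fₕ)sₕ²/nₕ with Wₕ = Nₕ/N, N = 29410.
Dept III: Wₕ = 0.34699082; term = 0.34699082²·(1 − 0.08397844)·23800/857 = 3.0629351.
Dept I: Wₕ = 0.57113227; term = 0.57113227²·(1 − 0.07465619)·7005/1254 = 1.6861147.
Dept II: Wₕ = 0.08187691; term = 0.08187691²·(1 − 0.21511628)·41230/518 = 0.41880496.
Sum = 5.1678548.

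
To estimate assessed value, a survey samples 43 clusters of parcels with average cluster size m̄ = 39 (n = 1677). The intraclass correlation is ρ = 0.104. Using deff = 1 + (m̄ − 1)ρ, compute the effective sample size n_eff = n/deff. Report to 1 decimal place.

338.7

deff = 1 + (39 − 1)·0.104 = 1 + 3.952 = 4.952.
n_eff = 1677 / 4.952 = 338.7.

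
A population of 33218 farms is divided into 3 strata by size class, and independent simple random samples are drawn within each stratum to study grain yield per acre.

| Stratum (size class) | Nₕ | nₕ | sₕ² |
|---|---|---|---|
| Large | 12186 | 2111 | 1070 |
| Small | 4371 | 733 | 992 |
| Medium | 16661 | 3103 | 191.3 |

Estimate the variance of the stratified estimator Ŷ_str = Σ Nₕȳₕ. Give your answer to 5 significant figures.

9.7677 × 10^7

Var(Ŷ_str) = Σₕ Nₕ²(1 − fₕ)sₕ²/nₕ.
Large: 12186²·(1 − 2111/12186)·1070/2111 = 6.2230283 × 10^7.
Small: 4371²·(1 − 733/4371)·992/733 = 2.1520443 × 10^7.
Medium: 16661²·(1 − 3103/16661)·191.3/3103 = 1.3926112 × 10^7.
Sum = 9.7676838 × 10^7.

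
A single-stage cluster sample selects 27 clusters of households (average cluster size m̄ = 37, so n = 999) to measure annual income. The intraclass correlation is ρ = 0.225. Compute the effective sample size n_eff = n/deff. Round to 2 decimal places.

109.78

deff = 1 + (37 − 1)·0.225 = 1 + 8.1 = 9.1.
n_eff = 999 / 9.1 = 109.78.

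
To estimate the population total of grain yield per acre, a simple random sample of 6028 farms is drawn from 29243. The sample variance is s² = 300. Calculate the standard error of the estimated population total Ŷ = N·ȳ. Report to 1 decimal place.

Var(Ŷ) = N²·Var(ȳ) = N²·(1 − n/N)·s²/n.
f = 6028/29243 = 0.20613480; Var(ȳ) = 0.79386520·300/6028 = 0.039508885.
Var(Ŷ) = 29243² · 0.039508885 = 3.3786143 × 10^7.
SE(Ŷ) = √(3.3786143 × 10^7) = 5812.6.

5812.6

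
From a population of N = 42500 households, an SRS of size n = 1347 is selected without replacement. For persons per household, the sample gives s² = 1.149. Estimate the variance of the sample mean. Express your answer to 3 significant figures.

8.26 × 10^-4

Under SRS without replacement, Var(ȳ) = (1 − f)·s²/n with f = n/N = 1347/42500 = 0.03169412.
Var(ȳ) = (1 − 0.03169412)·1.149/1347 = 0.96830588·8.5300668 × 10^-4 = 8.2597139 × 10^-4.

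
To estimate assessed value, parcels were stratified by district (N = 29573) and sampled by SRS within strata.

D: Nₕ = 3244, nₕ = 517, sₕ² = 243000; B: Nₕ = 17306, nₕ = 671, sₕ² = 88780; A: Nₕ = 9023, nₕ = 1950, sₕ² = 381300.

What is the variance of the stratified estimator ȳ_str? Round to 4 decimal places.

62.5768

Var(ȳ_str) = Σₕ Wₕ²(1 − fₕ)sₕ²/nₕ with Wₕ = Nₕ/N, N = 29573.
D: Wₕ = 0.10969465; term = 0.10969465²·(1 − 0.15937115)·243000/517 = 4.7543478.
B: Wₕ = 0.58519596; term = 0.58519596²·(1 − 0.03877268)·88780/671 = 43.553329.
A: Wₕ = 0.30510939; term = 0.30510939²·(1 − 0.21611437)·381300/1950 = 14.269082.
Sum = 62.576759.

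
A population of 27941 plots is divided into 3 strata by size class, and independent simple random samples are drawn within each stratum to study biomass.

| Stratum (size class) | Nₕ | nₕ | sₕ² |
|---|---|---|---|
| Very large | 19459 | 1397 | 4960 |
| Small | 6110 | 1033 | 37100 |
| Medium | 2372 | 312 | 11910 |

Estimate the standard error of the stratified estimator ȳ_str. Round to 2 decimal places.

Var(ȳ_str) = Σₕ Wₕ²(1 − fₕ)sₕ²/nₕ with Wₕ = Nₕ/N, N = 27941.
Very large: Wₕ = 0.69643177; term = 0.69643177²·(1 − 0.07179197)·4960/1397 = 1.5984083.
Small: Wₕ = 0.21867507; term = 0.21867507²·(1 − 0.16906710)·37100/1033 = 1.4270463.
Medium: Wₕ = 0.08489317; term = 0.08489317²·(1 − 0.13153457)·11910/312 = 0.23892147.
Sum = 3.2643761.
SE = √(3.2643761) = 1.81.

1.81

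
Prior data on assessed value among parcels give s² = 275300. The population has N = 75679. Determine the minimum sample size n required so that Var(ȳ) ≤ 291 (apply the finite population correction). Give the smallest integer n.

Without fpc, n₀ = s²/D = 275300/291 = 946.0481.
With fpc, (1 − n/N)·s²/n ≤ D requires n ≥ n₀/(1 + n₀/N) = 946.0481/(1 + 946.0481/75679) = 934.3678.
Rounding up, n = 935.

935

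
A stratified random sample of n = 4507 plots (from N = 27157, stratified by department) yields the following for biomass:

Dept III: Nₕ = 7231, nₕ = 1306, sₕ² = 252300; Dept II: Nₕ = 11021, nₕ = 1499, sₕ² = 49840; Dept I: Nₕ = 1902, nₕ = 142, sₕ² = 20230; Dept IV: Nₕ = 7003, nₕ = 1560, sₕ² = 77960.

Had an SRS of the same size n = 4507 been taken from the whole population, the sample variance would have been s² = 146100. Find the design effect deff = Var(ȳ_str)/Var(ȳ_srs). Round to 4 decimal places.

0.7095

Var(ȳ_str) = Σ Wₕ²(1−fₕ)sₕ²/nₕ with Wₕ = Nₕ/27157:
  Dept III: (7231/27157)²·(1−1306/7231)·252300/1306 = 11.222696
  Dept II: (11021/27157)²·(1−1499/11021)·49840/1499 = 4.7310986
  Dept I: (1902/27157)²·(1−142/1902)·20230/142 = 0.6466468
  Dept IV: (7003/27157)²·(1−1560/7003)·77960/1560 = 2.5828912
  → Var(ȳ_str) = 19.183333.
Var(ȳ_srs) = (1 − 4507/27157)·146100/4507 = 27.036413.
deff = 19.183333 / 27.036413 = 0.7095.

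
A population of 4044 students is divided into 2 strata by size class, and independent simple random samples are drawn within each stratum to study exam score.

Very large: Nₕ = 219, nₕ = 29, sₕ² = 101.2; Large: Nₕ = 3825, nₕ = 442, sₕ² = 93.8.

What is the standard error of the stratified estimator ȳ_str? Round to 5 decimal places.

0.42047

Var(ȳ_str) = Σₕ Wₕ²(1 − fₕ)sₕ²/nₕ with Wₕ = Nₕ/N, N = 4044.
Very large: Wₕ = 0.05415430; term = 0.05415430²·(1 − 0.13242009)·101.2/29 = 0.0088788749.
Large: Wₕ = 0.94584570; term = 0.94584570²·(1 − 0.11555556)·93.8/442 = 0.16791586.
Sum = 0.17679473.
SE = √(0.17679473) = 0.42047.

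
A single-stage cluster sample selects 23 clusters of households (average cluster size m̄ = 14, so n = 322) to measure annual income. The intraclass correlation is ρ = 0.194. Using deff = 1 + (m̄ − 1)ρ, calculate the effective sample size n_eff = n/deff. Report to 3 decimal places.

deff = 1 + (14 − 1)·0.194 = 1 + 2.522 = 3.522.
n_eff = 322 / 3.522 = 91.425.

91.425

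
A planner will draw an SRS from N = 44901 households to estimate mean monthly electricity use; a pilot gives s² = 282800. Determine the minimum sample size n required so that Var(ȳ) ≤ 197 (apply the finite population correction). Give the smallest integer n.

Without fpc, n₀ = s²/D = 282800/197 = 1435.5330.
With fpc, (1 − n/N)·s²/n ≤ D requires n ≥ n₀/(1 + n₀/N) = 1435.5330/(1 + 1435.5330/44901) = 1391.0593.
Rounding up, n = 1392.

1392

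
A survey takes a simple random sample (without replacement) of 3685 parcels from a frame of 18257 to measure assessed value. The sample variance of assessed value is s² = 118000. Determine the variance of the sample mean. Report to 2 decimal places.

25.56

Under SRS without replacement, Var(ȳ) = (1 − f)·s²/n with f = n/N = 3685/18257 = 0.20184039.
Var(ȳ) = (1 − 0.20184039)·118000/3685 = 0.79815961·32.02171 = 25.558435.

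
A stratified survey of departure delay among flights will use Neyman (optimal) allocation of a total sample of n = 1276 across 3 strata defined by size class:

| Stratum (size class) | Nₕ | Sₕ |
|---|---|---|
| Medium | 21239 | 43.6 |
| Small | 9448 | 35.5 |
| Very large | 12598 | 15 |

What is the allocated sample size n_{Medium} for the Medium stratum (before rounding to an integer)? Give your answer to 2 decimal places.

Neyman allocation: nₕ = n·NₕSₕ / Σⱼ NⱼSⱼ.
Σ NⱼSⱼ = 21239·43.6 + 9448·35.5 + 12598·15 = 1.4503944 × 10^6.
n_{Medium} = 1276·21239·43.6 / (1.4503944 × 10^6) = 814.68.

814.68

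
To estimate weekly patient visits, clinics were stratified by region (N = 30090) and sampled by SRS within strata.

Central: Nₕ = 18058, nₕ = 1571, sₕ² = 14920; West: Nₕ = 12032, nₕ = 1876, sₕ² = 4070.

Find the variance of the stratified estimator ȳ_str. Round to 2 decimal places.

3.42

Var(ȳ_str) = Σₕ Wₕ²(1 − fₕ)sₕ²/nₕ with Wₕ = Nₕ/N, N = 30090.
Central: Wₕ = 0.60013293; term = 0.60013293²·(1 − 0.08699745)·14920/1571 = 3.1229106.
West: Wₕ = 0.39986707; term = 0.39986707²·(1 − 0.15591755)·4070/1876 = 0.29280448.
Sum = 3.4157151.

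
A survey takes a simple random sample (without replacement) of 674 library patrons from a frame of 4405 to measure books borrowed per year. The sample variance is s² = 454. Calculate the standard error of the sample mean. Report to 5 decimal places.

0.75533

Under SRS without replacement, Var(ȳ) = (1 − f)·s²/n with f = n/N = 674/4405 = 0.15300795.
Var(ȳ) = (1 − 0.15300795)·454/674 = 0.84699205·0.6735905 = 0.57052581.
SE(ȳ) = √(0.57052581) = 0.75533.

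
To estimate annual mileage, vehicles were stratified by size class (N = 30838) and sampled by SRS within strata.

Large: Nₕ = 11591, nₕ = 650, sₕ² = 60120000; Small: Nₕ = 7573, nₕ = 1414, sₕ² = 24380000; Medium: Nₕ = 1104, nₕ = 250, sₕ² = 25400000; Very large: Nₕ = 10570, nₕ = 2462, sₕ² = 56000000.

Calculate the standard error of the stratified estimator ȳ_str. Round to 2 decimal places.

Var(ȳ_str) = Σₕ Wₕ²(1 − fₕ)sₕ²/nₕ with Wₕ = Nₕ/N, N = 30838.
Large: Wₕ = 0.37586744; term = 0.37586744²·(1 − 0.05607799)·60120000/650 = 12334.204.
Small: Wₕ = 0.24557364; term = 0.24557364²·(1 − 0.18671596)·24380000/1414 = 845.64881.
Medium: Wₕ = 0.03579999; term = 0.03579999²·(1 − 0.22644928)·25400000/250 = 100.72754.
Very large: Wₕ = 0.34275893; term = 0.34275893²·(1 − 0.23292337)·56000000/2462 = 2049.8227.
Sum = 15330.403.
SE = √(15330.403) = 123.82.

123.82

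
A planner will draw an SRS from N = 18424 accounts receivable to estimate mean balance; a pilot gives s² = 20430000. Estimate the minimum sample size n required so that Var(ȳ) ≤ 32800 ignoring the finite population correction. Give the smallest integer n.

Without fpc, n₀ = s²/D = 20430000/32800 = 622.8659.
Rounding up, n = 623.

623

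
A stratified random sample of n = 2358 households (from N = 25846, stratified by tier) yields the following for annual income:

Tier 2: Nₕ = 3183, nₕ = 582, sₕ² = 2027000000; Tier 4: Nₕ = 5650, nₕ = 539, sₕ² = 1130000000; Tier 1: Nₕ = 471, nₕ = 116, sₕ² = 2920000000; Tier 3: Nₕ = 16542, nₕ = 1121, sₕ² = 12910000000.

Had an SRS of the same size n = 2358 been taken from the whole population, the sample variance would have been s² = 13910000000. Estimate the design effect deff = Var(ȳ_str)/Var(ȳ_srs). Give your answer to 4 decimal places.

0.8465

Var(ȳ_str) = Σ Wₕ²(1−fₕ)sₕ²/nₕ with Wₕ = Nₕ/25846:
  Tier 2: (3183/25846)²·(1−582/3183)·2027000000/582 = 43163.939
  Tier 4: (5650/25846)²·(1−539/5650)·1130000000/539 = 90626.942
  Tier 1: (471/25846)²·(1−116/471)·2920000000/116 = 6300.6803
  Tier 3: (16542/25846)²·(1−1121/16542)·12910000000/1121 = 4.3977902 × 10^6
  → Var(ȳ_str) = 4.5378818 × 10^6.
Var(ȳ_srs) = (1 − 2358/25846)·13910000000/2358 = 5.3608793 × 10^6.
deff = (4.5378818 × 10^6) / (5.3608793 × 10^6) = 0.8465.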